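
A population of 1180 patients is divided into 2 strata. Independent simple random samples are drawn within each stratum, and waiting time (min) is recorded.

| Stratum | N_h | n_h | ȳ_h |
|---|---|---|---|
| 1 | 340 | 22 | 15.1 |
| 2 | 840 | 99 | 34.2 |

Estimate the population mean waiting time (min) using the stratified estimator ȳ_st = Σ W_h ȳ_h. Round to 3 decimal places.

ȳ_st ≈ 28.697

N = Σ N_h = 1180. Stratum weights W_h = N_h/N.
ȳ_st = (340·15.1 + 840·34.2) / 1180 = 28.69661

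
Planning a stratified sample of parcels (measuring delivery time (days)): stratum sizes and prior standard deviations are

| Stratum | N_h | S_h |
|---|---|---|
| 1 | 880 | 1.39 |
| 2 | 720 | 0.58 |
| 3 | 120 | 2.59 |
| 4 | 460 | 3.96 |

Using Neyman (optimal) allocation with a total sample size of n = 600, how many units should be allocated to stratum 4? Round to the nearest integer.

Neyman allocation: n_h = n · N_h S_h / Σ N_i S_i, with n = 600.
  stratum 1: N_h·S_h = 880·1.39 = 1223.20
  stratum 2: N_h·S_h = 720·0.58 = 417.60
  stratum 3: N_h·S_h = 120·2.59 = 310.80
  stratum 4: N_h·S_h = 460·3.96 = 1821.60
Σ N_h S_h = 3773.20
n for stratum 4 = 600·1821.60/3773.20 = 289.664 → 290

290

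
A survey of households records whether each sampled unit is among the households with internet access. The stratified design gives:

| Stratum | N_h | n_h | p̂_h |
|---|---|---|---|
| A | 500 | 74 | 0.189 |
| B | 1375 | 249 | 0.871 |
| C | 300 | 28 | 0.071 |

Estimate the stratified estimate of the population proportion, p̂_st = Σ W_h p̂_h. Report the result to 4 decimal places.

N = 2175; stratum weights W_h = N_h/N.
p̂_st = Σ W_h p̂_h = (500·0.189 + 1375·0.871 + 300·0.071)/2175 = 0.60387

p̂_st ≈ 0.6039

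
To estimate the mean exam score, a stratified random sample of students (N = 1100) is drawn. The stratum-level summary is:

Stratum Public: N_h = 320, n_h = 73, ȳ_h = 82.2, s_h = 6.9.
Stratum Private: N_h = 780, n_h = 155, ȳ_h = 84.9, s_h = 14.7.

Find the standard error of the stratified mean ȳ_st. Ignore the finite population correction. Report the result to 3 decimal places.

SE(ȳ_st) ≈ 0.870

V̂(ȳ_st) = Σ W_h² s_h²/n_h, with W_h = N_h/N and N = 1100:
  stratum Public: (320/1100)²·6.9²/73 = 0.0551938
  stratum Private: (780/1100)²·14.7²/155 = 0.700982
V̂(ȳ_st) = 0.756176
SE(ȳ_st) = √0.756176 = 0.869584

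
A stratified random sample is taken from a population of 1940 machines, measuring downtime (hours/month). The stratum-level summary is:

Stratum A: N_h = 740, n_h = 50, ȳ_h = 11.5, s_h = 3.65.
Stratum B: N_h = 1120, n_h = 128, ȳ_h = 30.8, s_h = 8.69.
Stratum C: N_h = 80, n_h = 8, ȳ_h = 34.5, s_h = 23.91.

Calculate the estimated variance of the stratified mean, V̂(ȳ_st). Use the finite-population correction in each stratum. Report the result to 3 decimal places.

V̂(ȳ_st) ≈ 0.320

V̂(ȳ_st) = Σ W_h² (1 − n_h/N_h) s_h²/n_h, with W_h = N_h/N and N = 1940:
  stratum A: (740/1940)²·(1 − 50/740)·3.65²/50 = 0.0361487
  stratum B: (1120/1940)²·(1 − 128/1120)·8.69²/128 = 0.174163
  stratum C: (80/1940)²·(1 − 8/80)·23.91²/8 = 0.109367
V̂(ȳ_st) = 0.319679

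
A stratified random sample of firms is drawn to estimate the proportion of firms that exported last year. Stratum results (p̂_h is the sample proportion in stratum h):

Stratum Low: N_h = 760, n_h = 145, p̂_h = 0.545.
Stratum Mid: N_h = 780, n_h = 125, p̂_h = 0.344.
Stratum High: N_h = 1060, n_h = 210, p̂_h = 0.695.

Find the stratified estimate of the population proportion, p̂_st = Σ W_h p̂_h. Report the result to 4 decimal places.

p̂_st ≈ 0.5459

N = 2600; stratum weights W_h = N_h/N.
p̂_st = Σ W_h p̂_h = (760·0.545 + 780·0.344 + 1060·0.695)/2600 = 0.54585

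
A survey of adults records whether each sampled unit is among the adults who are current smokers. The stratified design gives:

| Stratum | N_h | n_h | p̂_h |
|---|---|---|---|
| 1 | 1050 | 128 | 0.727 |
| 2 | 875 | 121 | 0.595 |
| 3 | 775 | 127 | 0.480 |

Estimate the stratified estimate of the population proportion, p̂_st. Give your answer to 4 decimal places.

p̂_st ≈ 0.6133

N = 2700; stratum weights W_h = N_h/N.
p̂_st = Σ W_h p̂_h = (1050·0.727 + 875·0.595 + 775·0.480)/2700 = 0.61332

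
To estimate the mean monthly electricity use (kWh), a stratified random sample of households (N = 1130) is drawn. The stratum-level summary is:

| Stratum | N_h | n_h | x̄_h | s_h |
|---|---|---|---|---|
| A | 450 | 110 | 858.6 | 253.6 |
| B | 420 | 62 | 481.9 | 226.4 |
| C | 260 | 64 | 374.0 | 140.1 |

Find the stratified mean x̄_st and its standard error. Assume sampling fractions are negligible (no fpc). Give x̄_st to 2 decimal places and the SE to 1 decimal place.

x̄_st ≈ 607.09, SE ≈ 14.9

x̄_st = Σ W_h x̄_h = (450·858.6 + 420·481.9 + 260·374.0)/1130 = 607.08673
V̂(x̄_st) = Σ W_h² s_h²/n_h, with W_h = N_h/N and N = 1130:
  stratum A: (450/1130)²·253.6²/110 = 92.7201
  stratum B: (420/1130)²·226.4²/62 = 114.21
  stratum C: (260/1130)²·140.1²/64 = 16.2363
V̂(x̄_st) = 223.166
SE(x̄_st) = √223.166 = 14.9387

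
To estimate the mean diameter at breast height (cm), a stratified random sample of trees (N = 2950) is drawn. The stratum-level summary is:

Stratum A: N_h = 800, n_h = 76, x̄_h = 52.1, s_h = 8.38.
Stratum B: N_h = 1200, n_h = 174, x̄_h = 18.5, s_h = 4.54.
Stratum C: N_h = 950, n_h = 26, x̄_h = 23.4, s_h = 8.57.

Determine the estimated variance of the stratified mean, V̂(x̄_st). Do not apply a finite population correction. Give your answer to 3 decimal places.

V̂(x̄_st) = Σ W_h² s_h²/n_h, with W_h = N_h/N and N = 2950:
  stratum A: (800/2950)²·8.38²/76 = 0.0679533
  stratum B: (1200/2950)²·4.54²/174 = 0.0196011
  stratum C: (950/2950)²·8.57²/26 = 0.292949
V̂(x̄_st) = 0.380503

V̂(x̄_st) ≈ 0.381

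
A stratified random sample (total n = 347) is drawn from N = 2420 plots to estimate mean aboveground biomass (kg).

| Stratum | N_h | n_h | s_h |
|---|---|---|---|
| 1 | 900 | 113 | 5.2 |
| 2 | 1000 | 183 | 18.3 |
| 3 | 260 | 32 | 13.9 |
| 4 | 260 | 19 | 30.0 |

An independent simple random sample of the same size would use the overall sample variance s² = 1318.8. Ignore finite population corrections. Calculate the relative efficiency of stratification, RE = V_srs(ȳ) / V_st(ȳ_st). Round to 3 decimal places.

V̂(ȳ_st) = Σ W_h² s_h²/n_h, with W_h = N_h/N and N = 2420:
  stratum 1: (900/2420)²·5.2²/113 = 0.0330965
  stratum 2: (1000/2420)²·18.3²/183 = 0.312479
  stratum 3: (260/2420)²·13.9²/32 = 0.069694
  stratum 4: (260/2420)²·30.0²/19 = 0.54677
V_st = 0.962039
V_srs = s²/n = 1318.8/347 = 3.80058
Relative efficiency = V_srs / V_st = 3.80058/0.962039 = 3.9505

RE ≈ 3.951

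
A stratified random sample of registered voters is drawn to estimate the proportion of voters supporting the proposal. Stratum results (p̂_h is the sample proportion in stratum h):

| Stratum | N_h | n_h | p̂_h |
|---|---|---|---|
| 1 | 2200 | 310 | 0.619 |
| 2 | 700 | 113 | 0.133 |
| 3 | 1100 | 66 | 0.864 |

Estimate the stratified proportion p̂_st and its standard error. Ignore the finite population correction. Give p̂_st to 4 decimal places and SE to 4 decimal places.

p̂_st ≈ 0.6013, SE ≈ 0.0200

N = 4000; stratum weights W_h = N_h/N.
p̂_st = Σ W_h p̂_h = (2200·0.619 + 700·0.133 + 1100·0.864)/4000 = 0.60132
V̂(p̂_st) = Σ W_h² p̂_h(1−p̂_h)/(n_h−1):
  stratum 1: (2200/4000)²·0.619·0.381/309 = 0.000230878
  stratum 2: (700/4000)²·0.133·0.867/112 = 3.15304e-05
  stratum 3: (1100/4000)²·0.864·0.136/65 = 0.000136711
V̂(p̂_st) = 0.00039912; SE = √V̂ = 0.019978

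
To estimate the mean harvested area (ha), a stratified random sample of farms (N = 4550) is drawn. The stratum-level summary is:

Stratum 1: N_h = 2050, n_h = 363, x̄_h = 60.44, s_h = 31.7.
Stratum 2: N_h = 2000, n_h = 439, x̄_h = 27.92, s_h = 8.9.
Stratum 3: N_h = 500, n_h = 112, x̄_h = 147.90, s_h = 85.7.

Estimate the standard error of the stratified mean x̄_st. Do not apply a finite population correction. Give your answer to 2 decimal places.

SE(x̄_st) ≈ 1.18

V̂(x̄_st) = Σ W_h² s_h²/n_h, with W_h = N_h/N and N = 4550:
  stratum 1: (2050/4550)²·31.7²/363 = 0.561949
  stratum 2: (2000/4550)²·8.9²/439 = 0.034862
  stratum 3: (500/4550)²·85.7²/112 = 0.791883
V̂(x̄_st) = 1.38869
SE(x̄_st) = √1.38869 = 1.17843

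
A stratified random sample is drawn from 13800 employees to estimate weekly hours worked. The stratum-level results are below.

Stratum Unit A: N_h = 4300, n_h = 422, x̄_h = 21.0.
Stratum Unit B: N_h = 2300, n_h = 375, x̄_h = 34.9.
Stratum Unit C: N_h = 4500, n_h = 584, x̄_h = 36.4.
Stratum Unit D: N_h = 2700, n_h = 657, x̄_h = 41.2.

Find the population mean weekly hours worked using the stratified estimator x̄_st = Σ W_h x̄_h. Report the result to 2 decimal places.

x̄_st ≈ 32.29

N = Σ N_h = 13800. Stratum weights W_h = N_h/N.
x̄_st = (4300·21.0 + 2300·34.9 + 4500·36.4 + 2700·41.2) / 13800 = 32.2906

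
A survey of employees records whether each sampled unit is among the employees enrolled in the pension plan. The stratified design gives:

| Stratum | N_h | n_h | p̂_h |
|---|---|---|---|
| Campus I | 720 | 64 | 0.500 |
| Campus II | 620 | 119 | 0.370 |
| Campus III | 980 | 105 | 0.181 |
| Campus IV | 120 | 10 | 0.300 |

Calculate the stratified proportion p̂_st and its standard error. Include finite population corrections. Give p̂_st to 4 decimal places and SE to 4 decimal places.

N = 2440; stratum weights W_h = N_h/N.
p̂_st = Σ W_h p̂_h = (720·0.500 + 620·0.370 + 980·0.181 + 120·0.300)/2440 = 0.32901
V̂(p̂_st) = Σ W_h² (1 − n_h/N_h) p̂_h(1−p̂_h)/(n_h−1):
  stratum Campus I: (720/2440)²·(1 − 64/720)·0.500·0.500/63 = 0.000314816
  stratum Campus II: (620/2440)²·(1 − 119/620)·0.370·0.630/118 = 0.000103065
  stratum Campus III: (980/2440)²·(1 − 105/980)·0.181·0.819/104 = 0.000205297
  stratum Campus IV: (120/2440)²·(1 − 10/120)·0.300·0.700/9 = 5.17334e-05
V̂(p̂_st) = 0.000674911; SE = √V̂ = 0.0259791

p̂_st ≈ 0.3290, SE ≈ 0.0260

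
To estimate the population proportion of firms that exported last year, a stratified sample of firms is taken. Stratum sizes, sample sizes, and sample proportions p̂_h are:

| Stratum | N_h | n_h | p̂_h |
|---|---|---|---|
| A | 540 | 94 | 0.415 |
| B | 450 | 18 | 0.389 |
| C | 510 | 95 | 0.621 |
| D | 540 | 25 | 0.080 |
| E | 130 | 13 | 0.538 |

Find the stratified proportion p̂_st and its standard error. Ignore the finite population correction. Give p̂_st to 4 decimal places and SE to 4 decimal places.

N = 2170; stratum weights W_h = N_h/N.
p̂_st = Σ W_h p̂_h = (540·0.415 + 450·0.389 + 510·0.621 + 540·0.080 + 130·0.538)/2170 = 0.38203
V̂(p̂_st) = Σ W_h² p̂_h(1−p̂_h)/(n_h−1):
  stratum A: (540/2170)²·0.415·0.585/93 = 0.000161655
  stratum B: (450/2170)²·0.389·0.611/17 = 0.000601239
  stratum C: (510/2170)²·0.621·0.379/94 = 0.000138301
  stratum D: (540/2170)²·0.080·0.920/24 = 0.000189904
  stratum E: (130/2170)²·0.538·0.462/12 = 7.43379e-05
V̂(p̂_st) = 0.00116544; SE = √V̂ = 0.0341385

p̂_st ≈ 0.3820, SE ≈ 0.0341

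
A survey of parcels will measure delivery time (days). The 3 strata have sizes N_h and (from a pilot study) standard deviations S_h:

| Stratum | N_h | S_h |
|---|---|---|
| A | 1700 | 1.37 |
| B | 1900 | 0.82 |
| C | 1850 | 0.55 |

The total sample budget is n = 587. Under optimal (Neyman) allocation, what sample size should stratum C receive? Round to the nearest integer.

Neyman allocation: n_h = n · N_h S_h / Σ N_i S_i, with n = 587.
  stratum A: N_h·S_h = 1700·1.37 = 2329.00
  stratum B: N_h·S_h = 1900·0.82 = 1558.00
  stratum C: N_h·S_h = 1850·0.55 = 1017.50
Σ N_h S_h = 4904.50
n for stratum C = 587·1017.50/4904.50 = 121.781 → 122

122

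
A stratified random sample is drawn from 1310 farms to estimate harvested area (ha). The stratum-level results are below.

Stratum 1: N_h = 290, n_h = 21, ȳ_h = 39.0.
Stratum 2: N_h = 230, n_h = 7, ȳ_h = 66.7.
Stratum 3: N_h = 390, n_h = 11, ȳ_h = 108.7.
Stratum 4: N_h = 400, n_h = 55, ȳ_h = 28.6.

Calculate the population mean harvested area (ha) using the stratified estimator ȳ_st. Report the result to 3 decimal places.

ȳ_st ≈ 61.438

N = Σ N_h = 1310. Stratum weights W_h = N_h/N.
ȳ_st = (290·39.0 + 230·66.7 + 390·108.7 + 400·28.6) / 1310 = 61.43817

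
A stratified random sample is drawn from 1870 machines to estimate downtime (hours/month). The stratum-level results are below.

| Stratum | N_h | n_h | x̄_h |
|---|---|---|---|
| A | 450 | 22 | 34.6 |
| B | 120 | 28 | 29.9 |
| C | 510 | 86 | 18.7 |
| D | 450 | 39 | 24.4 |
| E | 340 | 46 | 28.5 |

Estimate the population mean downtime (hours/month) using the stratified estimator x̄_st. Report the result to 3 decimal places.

N = Σ N_h = 1870. Stratum weights W_h = N_h/N.
x̄_st = (450·34.6 + 120·29.9 + 510·18.7 + 450·24.4 + 340·28.5) / 1870 = 26.39840

x̄_st ≈ 26.398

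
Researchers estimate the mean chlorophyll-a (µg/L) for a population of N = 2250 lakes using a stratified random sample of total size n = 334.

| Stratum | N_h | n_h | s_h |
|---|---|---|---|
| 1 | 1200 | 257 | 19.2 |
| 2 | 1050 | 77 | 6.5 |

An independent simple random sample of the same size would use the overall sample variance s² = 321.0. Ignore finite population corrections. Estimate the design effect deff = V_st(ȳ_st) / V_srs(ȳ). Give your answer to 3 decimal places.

deff ≈ 0.549

V̂(ȳ_st) = Σ W_h² s_h²/n_h, with W_h = N_h/N and N = 2250:
  stratum 1: (1200/2250)²·19.2²/257 = 0.408006
  stratum 2: (1050/2250)²·6.5²/77 = 0.119495
V_st = 0.527501
V_srs = s²/n = 321.0/334 = 0.961078
deff = V_st / V_srs = 0.527501/0.961078 = 0.5489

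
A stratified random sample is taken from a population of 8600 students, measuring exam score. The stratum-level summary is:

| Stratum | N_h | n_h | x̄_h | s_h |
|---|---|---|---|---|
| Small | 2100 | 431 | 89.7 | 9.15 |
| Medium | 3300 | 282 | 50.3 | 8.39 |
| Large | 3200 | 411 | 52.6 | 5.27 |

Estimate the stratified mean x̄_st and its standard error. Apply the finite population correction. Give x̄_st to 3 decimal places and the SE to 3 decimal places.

x̄_st = Σ W_h x̄_h = (2100·89.7 + 3300·50.3 + 3200·52.6)/8600 = 60.77674
V̂(x̄_st) = Σ W_h² (1 − n_h/N_h) s_h²/n_h, with W_h = N_h/N and N = 8600:
  stratum Small: (2100/8600)²·(1 − 431/2100)·9.15²/431 = 0.00920542
  stratum Medium: (3300/8600)²·(1 − 282/3300)·8.39²/282 = 0.0336133
  stratum Large: (3200/8600)²·(1 − 411/3200)·5.27²/411 = 0.00815419
V̂(x̄_st) = 0.0509729
SE(x̄_st) = √0.0509729 = 0.225772

x̄_st ≈ 60.777, SE ≈ 0.226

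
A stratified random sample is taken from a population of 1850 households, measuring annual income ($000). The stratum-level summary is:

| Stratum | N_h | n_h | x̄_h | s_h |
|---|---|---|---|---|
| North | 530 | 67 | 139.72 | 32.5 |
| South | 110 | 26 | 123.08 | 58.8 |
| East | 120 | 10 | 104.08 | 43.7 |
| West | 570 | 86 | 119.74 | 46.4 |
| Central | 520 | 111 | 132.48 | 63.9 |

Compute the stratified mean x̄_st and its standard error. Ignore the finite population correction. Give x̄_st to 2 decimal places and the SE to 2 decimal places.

x̄_st = Σ W_h x̄_h = (530·139.72 + 110·123.08 + 120·104.08 + 570·119.74 + 520·132.48)/1850 = 128.22778
V̂(x̄_st) = Σ W_h² s_h²/n_h, with W_h = N_h/N and N = 1850:
  stratum North: (530/1850)²·32.5²/67 = 1.2939
  stratum South: (110/1850)²·58.8²/26 = 0.470136
  stratum East: (120/1850)²·43.7²/10 = 0.803493
  stratum West: (570/1850)²·46.4²/86 = 2.37653
  stratum Central: (520/1850)²·63.9²/111 = 2.90631
V̂(x̄_st) = 7.85037
SE(x̄_st) = √7.85037 = 2.80185

x̄_st ≈ 128.23, SE ≈ 2.80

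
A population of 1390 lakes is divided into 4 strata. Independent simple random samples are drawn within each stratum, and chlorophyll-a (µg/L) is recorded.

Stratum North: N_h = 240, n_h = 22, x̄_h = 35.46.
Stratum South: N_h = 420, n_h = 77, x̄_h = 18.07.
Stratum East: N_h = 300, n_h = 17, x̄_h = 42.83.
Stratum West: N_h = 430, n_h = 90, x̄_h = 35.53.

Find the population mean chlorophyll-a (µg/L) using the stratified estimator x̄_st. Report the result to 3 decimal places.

N = Σ N_h = 1390. Stratum weights W_h = N_h/N.
x̄_st = (240·35.46 + 420·18.07 + 300·42.83 + 430·35.53) / 1390 = 31.81777

x̄_st ≈ 31.818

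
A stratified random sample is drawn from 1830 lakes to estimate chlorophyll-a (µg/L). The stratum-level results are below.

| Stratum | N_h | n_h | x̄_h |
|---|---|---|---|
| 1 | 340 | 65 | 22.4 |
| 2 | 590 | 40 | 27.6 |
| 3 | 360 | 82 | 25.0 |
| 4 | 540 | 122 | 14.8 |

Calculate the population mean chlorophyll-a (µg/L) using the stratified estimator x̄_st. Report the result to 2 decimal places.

N = Σ N_h = 1830. Stratum weights W_h = N_h/N.
x̄_st = (340·22.4 + 590·27.6 + 360·25.0 + 540·14.8) / 1830 = 22.3454

x̄_st ≈ 22.35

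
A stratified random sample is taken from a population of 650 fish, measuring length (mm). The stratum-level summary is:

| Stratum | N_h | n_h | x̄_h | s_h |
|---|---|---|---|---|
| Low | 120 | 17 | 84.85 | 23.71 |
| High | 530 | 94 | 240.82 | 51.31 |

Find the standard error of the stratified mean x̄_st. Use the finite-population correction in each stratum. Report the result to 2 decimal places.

SE(x̄_st) ≈ 4.04

V̂(x̄_st) = Σ W_h² (1 − n_h/N_h) s_h²/n_h, with W_h = N_h/N and N = 650:
  stratum Low: (120/650)²·(1 − 17/120)·23.71²/17 = 0.9674
  stratum High: (530/650)²·(1 − 94/530)·51.31²/94 = 15.3183
V̂(x̄_st) = 16.2857
SE(x̄_st) = √16.2857 = 4.03556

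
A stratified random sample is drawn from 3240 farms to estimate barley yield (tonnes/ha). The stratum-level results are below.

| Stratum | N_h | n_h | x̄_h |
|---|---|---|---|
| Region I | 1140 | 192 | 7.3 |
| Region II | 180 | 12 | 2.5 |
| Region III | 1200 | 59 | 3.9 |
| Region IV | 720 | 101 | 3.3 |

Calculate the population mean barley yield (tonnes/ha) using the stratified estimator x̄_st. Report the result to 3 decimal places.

x̄_st ≈ 4.885

N = Σ N_h = 3240. Stratum weights W_h = N_h/N.
x̄_st = (1140·7.3 + 180·2.5 + 1200·3.9 + 720·3.3) / 3240 = 4.88519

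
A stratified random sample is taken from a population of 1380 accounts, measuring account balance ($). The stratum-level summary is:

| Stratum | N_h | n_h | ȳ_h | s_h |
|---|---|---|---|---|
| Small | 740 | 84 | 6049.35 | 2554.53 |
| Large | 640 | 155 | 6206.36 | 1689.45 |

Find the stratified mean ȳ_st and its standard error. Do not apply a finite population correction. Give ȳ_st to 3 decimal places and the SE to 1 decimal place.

ȳ_st ≈ 6122.166, SE ≈ 162.2

ȳ_st = Σ W_h ȳ_h = (740·6049.35 + 640·6206.36)/1380 = 6122.16623
V̂(ȳ_st) = Σ W_h² s_h²/n_h, with W_h = N_h/N and N = 1380:
  stratum Small: (740/1380)²·2554.53²/84 = 22338.2
  stratum Large: (640/1380)²·1689.45²/155 = 3960.6
V̂(ȳ_st) = 26298.8
SE(ȳ_st) = √26298.8 = 162.169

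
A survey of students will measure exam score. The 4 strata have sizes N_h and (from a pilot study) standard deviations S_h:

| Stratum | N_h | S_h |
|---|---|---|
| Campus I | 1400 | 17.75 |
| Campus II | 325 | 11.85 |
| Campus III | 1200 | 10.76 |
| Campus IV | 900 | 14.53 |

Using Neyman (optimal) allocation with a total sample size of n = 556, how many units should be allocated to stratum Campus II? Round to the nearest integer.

39

Neyman allocation: n_h = n · N_h S_h / Σ N_i S_i, with n = 556.
  stratum Campus I: N_h·S_h = 1400·17.75 = 24850.00
  stratum Campus II: N_h·S_h = 325·11.85 = 3851.25
  stratum Campus III: N_h·S_h = 1200·10.76 = 12912.00
  stratum Campus IV: N_h·S_h = 900·14.53 = 13077.00
Σ N_h S_h = 54690.25
n for stratum Campus II = 556·3851.25/54690.25 = 39.153 → 39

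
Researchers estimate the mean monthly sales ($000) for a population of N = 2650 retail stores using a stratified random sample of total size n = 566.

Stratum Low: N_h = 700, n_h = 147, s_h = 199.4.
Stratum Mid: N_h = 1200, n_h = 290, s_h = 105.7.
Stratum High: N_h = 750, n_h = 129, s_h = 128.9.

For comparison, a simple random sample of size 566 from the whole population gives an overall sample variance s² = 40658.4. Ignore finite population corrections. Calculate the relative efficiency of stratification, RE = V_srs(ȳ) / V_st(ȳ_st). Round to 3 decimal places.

V̂(ȳ_st) = Σ W_h² s_h²/n_h, with W_h = N_h/N and N = 2650:
  stratum Low: (700/2650)²·199.4²/147 = 18.8728
  stratum Mid: (1200/2650)²·105.7²/290 = 7.89992
  stratum High: (750/2650)²·128.9²/129 = 10.3168
V_st = 37.0896
V_srs = s²/n = 40658.4/566 = 71.8346
Relative efficiency = V_srs / V_st = 71.8346/37.0896 = 1.9368

RE ≈ 1.937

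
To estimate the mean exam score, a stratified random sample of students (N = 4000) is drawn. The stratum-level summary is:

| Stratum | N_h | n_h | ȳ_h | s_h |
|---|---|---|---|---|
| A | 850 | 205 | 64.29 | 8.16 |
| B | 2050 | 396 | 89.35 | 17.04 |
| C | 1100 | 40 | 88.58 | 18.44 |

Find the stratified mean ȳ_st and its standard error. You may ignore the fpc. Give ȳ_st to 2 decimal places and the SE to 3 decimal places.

ȳ_st = Σ W_h ȳ_h = (850·64.29 + 2050·89.35 + 1100·88.58)/4000 = 83.81300
V̂(ȳ_st) = Σ W_h² s_h²/n_h, with W_h = N_h/N and N = 4000:
  stratum A: (850/4000)²·8.16²/205 = 0.0146671
  stratum B: (2050/4000)²·17.04²/396 = 0.192589
  stratum C: (1100/4000)²·18.44²/40 = 0.642876
V̂(ȳ_st) = 0.850132
SE(ȳ_st) = √0.850132 = 0.922026

ȳ_st ≈ 83.81, SE ≈ 0.922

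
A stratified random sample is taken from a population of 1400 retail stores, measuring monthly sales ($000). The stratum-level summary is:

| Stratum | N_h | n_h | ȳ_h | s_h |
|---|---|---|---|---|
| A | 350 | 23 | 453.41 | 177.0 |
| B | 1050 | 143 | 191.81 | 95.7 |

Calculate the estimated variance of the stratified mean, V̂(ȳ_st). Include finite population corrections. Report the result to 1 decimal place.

V̂(ȳ_st) ≈ 110.7

V̂(ȳ_st) = Σ W_h² (1 − n_h/N_h) s_h²/n_h, with W_h = N_h/N and N = 1400:
  stratum A: (350/1400)²·(1 − 23/350)·177.0²/23 = 79.5387
  stratum B: (1050/1400)²·(1 − 143/1050)·95.7²/143 = 31.1192
V̂(ȳ_st) = 110.658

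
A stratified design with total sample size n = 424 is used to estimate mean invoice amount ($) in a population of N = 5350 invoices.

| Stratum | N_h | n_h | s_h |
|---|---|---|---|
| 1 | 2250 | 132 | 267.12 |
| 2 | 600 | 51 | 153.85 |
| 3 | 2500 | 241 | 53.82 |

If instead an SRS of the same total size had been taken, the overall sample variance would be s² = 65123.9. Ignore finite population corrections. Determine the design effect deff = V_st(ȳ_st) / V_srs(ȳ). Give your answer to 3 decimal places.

V̂(ȳ_st) = Σ W_h² s_h²/n_h, with W_h = N_h/N and N = 5350:
  stratum 1: (2250/5350)²·267.12²/132 = 95.6085
  stratum 2: (600/5350)²·153.85²/51 = 5.8374
  stratum 3: (2500/5350)²·53.82²/241 = 2.62448
V_st = 104.07
V_srs = s²/n = 65123.9/424 = 153.594
deff = V_st / V_srs = 104.07/153.594 = 0.6776

deff ≈ 0.678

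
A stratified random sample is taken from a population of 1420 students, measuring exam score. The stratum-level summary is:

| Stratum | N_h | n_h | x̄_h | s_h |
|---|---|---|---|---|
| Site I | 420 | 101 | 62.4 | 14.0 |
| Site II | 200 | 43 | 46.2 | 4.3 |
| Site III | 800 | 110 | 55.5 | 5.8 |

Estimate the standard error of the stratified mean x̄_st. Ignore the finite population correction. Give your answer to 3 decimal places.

SE(x̄_st) ≈ 0.525

V̂(x̄_st) = Σ W_h² s_h²/n_h, with W_h = N_h/N and N = 1420:
  stratum Site I: (420/1420)²·14.0²/101 = 0.169768
  stratum Site II: (200/1420)²·4.3²/43 = 0.00853005
  stratum Site III: (800/1420)²·5.8²/110 = 0.0970659
V̂(x̄_st) = 0.275364
SE(x̄_st) = √0.275364 = 0.524752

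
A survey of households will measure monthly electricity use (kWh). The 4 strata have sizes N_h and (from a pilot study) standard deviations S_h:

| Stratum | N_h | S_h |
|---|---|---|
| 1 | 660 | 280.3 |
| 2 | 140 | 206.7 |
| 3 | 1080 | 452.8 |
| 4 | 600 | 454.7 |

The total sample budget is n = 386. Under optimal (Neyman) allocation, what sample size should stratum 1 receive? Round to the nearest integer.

Neyman allocation: n_h = n · N_h S_h / Σ N_i S_i, with n = 386.
  stratum 1: N_h·S_h = 660·280.3 = 184998.00
  stratum 2: N_h·S_h = 140·206.7 = 28938.00
  stratum 3: N_h·S_h = 1080·452.8 = 489024.00
  stratum 4: N_h·S_h = 600·454.7 = 272820.00
Σ N_h S_h = 975780.00
n for stratum 1 = 386·184998.00/975780.00 = 73.182 → 73

73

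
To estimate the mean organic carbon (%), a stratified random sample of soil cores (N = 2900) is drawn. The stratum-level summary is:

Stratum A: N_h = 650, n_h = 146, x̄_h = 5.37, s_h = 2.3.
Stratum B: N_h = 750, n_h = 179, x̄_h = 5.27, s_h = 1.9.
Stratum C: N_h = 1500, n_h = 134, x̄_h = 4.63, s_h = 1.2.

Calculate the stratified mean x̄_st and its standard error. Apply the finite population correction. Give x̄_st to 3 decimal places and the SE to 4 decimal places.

x̄_st = Σ W_h x̄_h = (650·5.37 + 750·5.27 + 1500·4.63)/2900 = 4.96138
V̂(x̄_st) = Σ W_h² (1 − n_h/N_h) s_h²/n_h, with W_h = N_h/N and N = 2900:
  stratum A: (650/2900)²·(1 − 146/650)·2.3²/146 = 0.0014114
  stratum B: (750/2900)²·(1 − 179/750)·1.9²/179 = 0.00102696
  stratum C: (1500/2900)²·(1 − 134/1500)·1.2²/134 = 0.00261821
V̂(x̄_st) = 0.00505657
SE(x̄_st) = √0.00505657 = 0.0711096

x̄_st ≈ 4.961, SE ≈ 0.0711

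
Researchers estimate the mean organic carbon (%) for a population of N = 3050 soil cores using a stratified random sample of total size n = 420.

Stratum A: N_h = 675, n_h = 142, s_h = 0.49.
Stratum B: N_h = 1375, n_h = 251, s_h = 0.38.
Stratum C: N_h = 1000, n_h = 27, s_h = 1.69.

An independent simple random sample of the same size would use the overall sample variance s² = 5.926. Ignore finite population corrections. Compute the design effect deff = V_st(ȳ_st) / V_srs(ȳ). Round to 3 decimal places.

V̂(ȳ_st) = Σ W_h² s_h²/n_h, with W_h = N_h/N and N = 3050:
  stratum A: (675/3050)²·0.49²/142 = 8.28155e-05
  stratum B: (1375/3050)²·0.38²/251 = 0.000116923
  stratum C: (1000/3050)²·1.69²/27 = 0.0113713
V_st = 0.011571
V_srs = s²/n = 5.926/420 = 0.0141095
deff = V_st / V_srs = 0.011571/0.0141095 = 0.8201

deff ≈ 0.820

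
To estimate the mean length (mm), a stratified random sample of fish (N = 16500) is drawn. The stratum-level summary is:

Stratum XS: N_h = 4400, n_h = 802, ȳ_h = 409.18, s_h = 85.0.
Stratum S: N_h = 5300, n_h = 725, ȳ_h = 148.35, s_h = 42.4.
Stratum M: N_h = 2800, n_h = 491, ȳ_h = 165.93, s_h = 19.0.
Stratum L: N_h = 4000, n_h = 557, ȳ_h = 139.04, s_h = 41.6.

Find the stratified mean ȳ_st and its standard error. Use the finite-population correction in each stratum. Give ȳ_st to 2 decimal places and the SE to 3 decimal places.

ȳ_st ≈ 218.63, SE ≈ 0.959

ȳ_st = Σ W_h ȳ_h = (4400·409.18 + 5300·148.35 + 2800·165.93 + 4000·139.04)/16500 = 218.63097
V̂(ȳ_st) = Σ W_h² (1 − n_h/N_h) s_h²/n_h, with W_h = N_h/N and N = 16500:
  stratum XS: (4400/16500)²·(1 − 802/4400)·85.0²/802 = 0.523853
  stratum S: (5300/16500)²·(1 − 725/5300)·42.4²/725 = 0.220848
  stratum M: (2800/16500)²·(1 − 491/2800)·19.0²/491 = 0.0174598
  stratum L: (4000/16500)²·(1 − 557/4000)·41.6²/557 = 0.157167
V̂(ȳ_st) = 0.919327
SE(ȳ_st) = √0.919327 = 0.958816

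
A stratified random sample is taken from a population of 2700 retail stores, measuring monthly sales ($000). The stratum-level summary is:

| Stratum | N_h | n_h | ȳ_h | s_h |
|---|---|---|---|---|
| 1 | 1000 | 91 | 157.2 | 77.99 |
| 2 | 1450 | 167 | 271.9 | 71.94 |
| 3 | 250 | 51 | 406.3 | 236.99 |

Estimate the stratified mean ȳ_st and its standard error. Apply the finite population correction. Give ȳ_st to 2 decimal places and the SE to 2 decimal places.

ȳ_st ≈ 241.86, SE ≈ 4.87

ȳ_st = Σ W_h ȳ_h = (1000·157.2 + 1450·271.9 + 250·406.3)/2700 = 241.86296
V̂(ȳ_st) = Σ W_h² (1 − n_h/N_h) s_h²/n_h, with W_h = N_h/N and N = 2700:
  stratum 1: (1000/2700)²·(1 − 91/1000)·77.99²/91 = 8.33437
  stratum 2: (1450/2700)²·(1 − 167/1450)·71.94²/167 = 7.90845
  stratum 3: (250/2700)²·(1 − 51/250)·236.99²/51 = 7.51546
V̂(ȳ_st) = 23.7583
SE(ȳ_st) = √23.7583 = 4.87425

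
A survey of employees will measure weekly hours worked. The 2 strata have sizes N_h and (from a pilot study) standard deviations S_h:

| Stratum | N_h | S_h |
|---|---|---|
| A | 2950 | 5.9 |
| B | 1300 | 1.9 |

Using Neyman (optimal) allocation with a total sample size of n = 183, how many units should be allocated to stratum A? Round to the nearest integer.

Neyman allocation: n_h = n · N_h S_h / Σ N_i S_i, with n = 183.
  stratum A: N_h·S_h = 2950·5.9 = 17405.00
  stratum B: N_h·S_h = 1300·1.9 = 2470.00
Σ N_h S_h = 19875.00
n for stratum A = 183·17405.00/19875.00 = 160.257 → 160

160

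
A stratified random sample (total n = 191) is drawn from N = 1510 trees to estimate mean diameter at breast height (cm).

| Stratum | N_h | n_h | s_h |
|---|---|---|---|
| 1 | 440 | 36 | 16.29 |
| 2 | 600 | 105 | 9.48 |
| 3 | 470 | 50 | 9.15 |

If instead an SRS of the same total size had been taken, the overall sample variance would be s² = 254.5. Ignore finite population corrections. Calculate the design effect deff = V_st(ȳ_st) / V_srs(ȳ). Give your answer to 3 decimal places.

deff ≈ 0.693

V̂(ȳ_st) = Σ W_h² s_h²/n_h, with W_h = N_h/N and N = 1510:
  stratum 1: (440/1510)²·16.29²/36 = 0.62588
  stratum 2: (600/1510)²·9.48²/105 = 0.135138
  stratum 3: (470/1510)²·9.15²/50 = 0.162224
V_st = 0.923241
V_srs = s²/n = 254.5/191 = 1.33246
deff = V_st / V_srs = 0.923241/1.33246 = 0.6929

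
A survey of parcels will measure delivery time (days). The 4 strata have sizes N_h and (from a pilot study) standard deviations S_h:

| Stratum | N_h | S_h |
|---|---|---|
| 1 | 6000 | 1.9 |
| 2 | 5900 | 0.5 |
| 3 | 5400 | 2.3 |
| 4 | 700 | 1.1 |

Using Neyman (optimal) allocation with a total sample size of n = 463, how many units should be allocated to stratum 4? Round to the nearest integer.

13

Neyman allocation: n_h = n · N_h S_h / Σ N_i S_i, with n = 463.
  stratum 1: N_h·S_h = 6000·1.9 = 11400.00
  stratum 2: N_h·S_h = 5900·0.5 = 2950.00
  stratum 3: N_h·S_h = 5400·2.3 = 12420.00
  stratum 4: N_h·S_h = 700·1.1 = 770.00
Σ N_h S_h = 27540.00
n for stratum 4 = 463·770.00/27540.00 = 12.945 → 13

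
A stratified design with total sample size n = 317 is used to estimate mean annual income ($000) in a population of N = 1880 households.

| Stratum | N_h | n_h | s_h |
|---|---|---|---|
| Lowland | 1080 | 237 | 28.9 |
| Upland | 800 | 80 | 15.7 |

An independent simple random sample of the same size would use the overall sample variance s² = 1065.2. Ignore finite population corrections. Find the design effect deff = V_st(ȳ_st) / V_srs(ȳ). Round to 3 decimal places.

deff ≈ 0.512

V̂(ȳ_st) = Σ W_h² s_h²/n_h, with W_h = N_h/N and N = 1880:
  stratum Lowland: (1080/1880)²·28.9²/237 = 1.163
  stratum Upland: (800/1880)²·15.7²/80 = 0.557922
V_st = 1.72092
V_srs = s²/n = 1065.2/317 = 3.36025
deff = V_st / V_srs = 1.72092/3.36025 = 0.5121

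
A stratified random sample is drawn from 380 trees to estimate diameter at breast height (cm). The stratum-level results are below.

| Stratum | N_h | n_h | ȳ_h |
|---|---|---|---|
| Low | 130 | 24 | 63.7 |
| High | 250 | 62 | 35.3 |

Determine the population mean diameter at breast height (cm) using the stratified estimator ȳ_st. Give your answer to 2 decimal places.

N = Σ N_h = 380. Stratum weights W_h = N_h/N.
ȳ_st = (130·63.7 + 250·35.3) / 380 = 45.0158

ȳ_st ≈ 45.02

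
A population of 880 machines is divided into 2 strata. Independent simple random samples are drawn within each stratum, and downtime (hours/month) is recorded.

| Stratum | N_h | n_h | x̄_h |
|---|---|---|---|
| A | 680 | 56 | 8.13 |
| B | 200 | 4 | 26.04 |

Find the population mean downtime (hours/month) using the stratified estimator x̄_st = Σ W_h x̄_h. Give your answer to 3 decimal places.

N = Σ N_h = 880. Stratum weights W_h = N_h/N.
x̄_st = (680·8.13 + 200·26.04) / 880 = 12.20045

x̄_st ≈ 12.200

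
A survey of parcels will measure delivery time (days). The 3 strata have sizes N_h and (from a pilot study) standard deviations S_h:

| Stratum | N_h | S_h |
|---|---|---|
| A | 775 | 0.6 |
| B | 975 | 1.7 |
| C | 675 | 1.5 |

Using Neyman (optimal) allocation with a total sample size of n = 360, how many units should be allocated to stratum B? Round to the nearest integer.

190

Neyman allocation: n_h = n · N_h S_h / Σ N_i S_i, with n = 360.
  stratum A: N_h·S_h = 775·0.6 = 465.00
  stratum B: N_h·S_h = 975·1.7 = 1657.50
  stratum C: N_h·S_h = 675·1.5 = 1012.50
Σ N_h S_h = 3135.00
n for stratum B = 360·1657.50/3135.00 = 190.335 → 190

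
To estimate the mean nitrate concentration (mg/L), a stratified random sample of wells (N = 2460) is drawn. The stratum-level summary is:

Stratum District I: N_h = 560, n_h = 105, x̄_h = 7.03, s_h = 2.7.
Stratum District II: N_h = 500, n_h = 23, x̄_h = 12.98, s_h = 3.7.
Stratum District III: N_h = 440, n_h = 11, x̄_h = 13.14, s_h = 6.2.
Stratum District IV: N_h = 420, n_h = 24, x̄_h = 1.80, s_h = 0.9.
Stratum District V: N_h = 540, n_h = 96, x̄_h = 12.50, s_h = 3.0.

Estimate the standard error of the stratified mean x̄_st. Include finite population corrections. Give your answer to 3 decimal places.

V̂(x̄_st) = Σ W_h² (1 − n_h/N_h) s_h²/n_h, with W_h = N_h/N and N = 2460:
  stratum District I: (560/2460)²·(1 − 105/560)·2.7²/105 = 0.00292326
  stratum District II: (500/2460)²·(1 − 23/500)·3.7²/23 = 0.0234582
  stratum District III: (440/2460)²·(1 − 11/440)·6.2²/11 = 0.109001
  stratum District IV: (420/2460)²·(1 − 24/420)·0.9²/24 = 0.000927573
  stratum District V: (540/2460)²·(1 − 96/540)·3.0²/96 = 0.00371431
V̂(x̄_st) = 0.140024
SE(x̄_st) = √0.140024 = 0.374198

SE(x̄_st) ≈ 0.374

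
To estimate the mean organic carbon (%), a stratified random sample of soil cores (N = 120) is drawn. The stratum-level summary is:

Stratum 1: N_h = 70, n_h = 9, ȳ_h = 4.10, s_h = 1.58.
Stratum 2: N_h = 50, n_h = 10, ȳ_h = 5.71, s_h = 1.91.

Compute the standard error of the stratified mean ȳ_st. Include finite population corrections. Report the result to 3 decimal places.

SE(ȳ_st) ≈ 0.365

V̂(ȳ_st) = Σ W_h² (1 − n_h/N_h) s_h²/n_h, with W_h = N_h/N and N = 120:
  stratum 1: (70/120)²·(1 − 9/70)·1.58²/9 = 0.0822502
  stratum 2: (50/120)²·(1 − 10/50)·1.91²/10 = 0.0506681
V̂(ȳ_st) = 0.132918
SE(ȳ_st) = √0.132918 = 0.36458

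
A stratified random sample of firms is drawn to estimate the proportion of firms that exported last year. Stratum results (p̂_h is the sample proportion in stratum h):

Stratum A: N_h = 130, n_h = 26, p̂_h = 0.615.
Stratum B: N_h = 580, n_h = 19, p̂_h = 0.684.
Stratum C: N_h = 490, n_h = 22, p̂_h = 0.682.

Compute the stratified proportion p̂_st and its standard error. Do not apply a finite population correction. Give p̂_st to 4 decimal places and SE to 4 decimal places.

p̂_st ≈ 0.6757, SE ≈ 0.0681

N = 1200; stratum weights W_h = N_h/N.
p̂_st = Σ W_h p̂_h = (130·0.615 + 580·0.684 + 490·0.682)/1200 = 0.67571
V̂(p̂_st) = Σ W_h² p̂_h(1−p̂_h)/(n_h−1):
  stratum A: (130/1200)²·0.615·0.385/25 = 0.000111153
  stratum B: (580/1200)²·0.684·0.316/18 = 0.0028052
  stratum C: (490/1200)²·0.682·0.318/21 = 0.00172196
V̂(p̂_st) = 0.00463831; SE = √V̂ = 0.0681051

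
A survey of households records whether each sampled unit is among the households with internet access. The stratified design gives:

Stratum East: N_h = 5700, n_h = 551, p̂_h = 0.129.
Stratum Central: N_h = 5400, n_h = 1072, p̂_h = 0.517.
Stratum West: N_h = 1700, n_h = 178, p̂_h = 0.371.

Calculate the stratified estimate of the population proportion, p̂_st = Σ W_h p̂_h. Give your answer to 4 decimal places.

N = 12800; stratum weights W_h = N_h/N.
p̂_st = Σ W_h p̂_h = (5700·0.129 + 5400·0.517 + 1700·0.371)/12800 = 0.32483

p̂_st ≈ 0.3248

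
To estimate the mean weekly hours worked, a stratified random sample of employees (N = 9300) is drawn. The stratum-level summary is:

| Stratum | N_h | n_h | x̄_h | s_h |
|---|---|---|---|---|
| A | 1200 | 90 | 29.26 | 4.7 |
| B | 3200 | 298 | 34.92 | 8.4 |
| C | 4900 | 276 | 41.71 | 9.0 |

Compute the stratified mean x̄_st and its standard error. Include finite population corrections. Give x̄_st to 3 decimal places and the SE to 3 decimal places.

x̄_st = Σ W_h x̄_h = (1200·29.26 + 3200·34.92 + 4900·41.71)/9300 = 37.76720
V̂(x̄_st) = Σ W_h² (1 − n_h/N_h) s_h²/n_h, with W_h = N_h/N and N = 9300:
  stratum A: (1200/9300)²·(1 − 90/1200)·4.7²/90 = 0.00378
  stratum B: (3200/9300)²·(1 − 298/3200)·8.4²/298 = 0.0254228
  stratum C: (4900/9300)²·(1 − 276/4900)·9.0²/276 = 0.0768819
V̂(x̄_st) = 0.106085
SE(x̄_st) = √0.106085 = 0.325706

x̄_st ≈ 37.767, SE ≈ 0.326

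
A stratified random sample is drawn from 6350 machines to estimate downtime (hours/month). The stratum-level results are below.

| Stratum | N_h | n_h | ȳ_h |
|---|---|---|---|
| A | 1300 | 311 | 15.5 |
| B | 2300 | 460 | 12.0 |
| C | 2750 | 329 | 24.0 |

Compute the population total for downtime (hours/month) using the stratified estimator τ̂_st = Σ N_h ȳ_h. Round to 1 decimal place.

τ̂_st ≈ 113750.0

τ̂_st = Σ N_h ȳ_h = 1300·15.5 + 2300·12.0 + 2750·24.0 = 113750.0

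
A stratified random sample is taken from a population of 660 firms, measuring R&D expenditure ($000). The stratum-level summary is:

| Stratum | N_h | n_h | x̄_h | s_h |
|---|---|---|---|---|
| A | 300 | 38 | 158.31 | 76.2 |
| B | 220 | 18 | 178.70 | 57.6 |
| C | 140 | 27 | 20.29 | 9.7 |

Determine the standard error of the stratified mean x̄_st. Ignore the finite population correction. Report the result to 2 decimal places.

V̂(x̄_st) = Σ W_h² s_h²/n_h, with W_h = N_h/N and N = 660:
  stratum A: (300/660)²·76.2²/38 = 31.5705
  stratum B: (220/660)²·57.6²/18 = 20.48
  stratum C: (140/660)²·9.7²/27 = 0.156801
V̂(x̄_st) = 52.2073
SE(x̄_st) = √52.2073 = 7.22546

SE(x̄_st) ≈ 7.23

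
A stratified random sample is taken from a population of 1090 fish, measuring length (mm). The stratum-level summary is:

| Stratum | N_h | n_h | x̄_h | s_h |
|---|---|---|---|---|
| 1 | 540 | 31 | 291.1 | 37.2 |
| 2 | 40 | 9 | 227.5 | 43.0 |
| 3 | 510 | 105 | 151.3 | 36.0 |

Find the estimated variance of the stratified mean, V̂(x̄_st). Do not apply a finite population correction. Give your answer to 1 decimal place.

V̂(x̄_st) = Σ W_h² s_h²/n_h, with W_h = N_h/N and N = 1090:
  stratum 1: (540/1090)²·37.2²/31 = 10.9562
  stratum 2: (40/1090)²·43.0²/9 = 0.27667
  stratum 3: (510/1090)²·36.0²/105 = 2.70211
V̂(x̄_st) = 13.9349

V̂(x̄_st) ≈ 13.9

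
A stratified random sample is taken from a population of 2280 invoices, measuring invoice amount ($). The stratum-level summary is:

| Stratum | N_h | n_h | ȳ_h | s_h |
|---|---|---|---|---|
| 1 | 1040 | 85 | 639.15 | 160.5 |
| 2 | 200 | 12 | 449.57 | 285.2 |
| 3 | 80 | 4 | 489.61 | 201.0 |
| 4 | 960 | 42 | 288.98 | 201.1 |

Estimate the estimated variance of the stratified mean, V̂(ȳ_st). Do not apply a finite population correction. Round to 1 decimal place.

V̂(ȳ_st) = Σ W_h² s_h²/n_h, with W_h = N_h/N and N = 2280:
  stratum 1: (1040/2280)²·160.5²/85 = 63.0562
  stratum 2: (200/2280)²·285.2²/12 = 52.1565
  stratum 3: (80/2280)²·201.0²/4 = 12.4349
  stratum 4: (960/2280)²·201.1²/42 = 170.706
V̂(ȳ_st) = 298.353

V̂(ȳ_st) ≈ 298.4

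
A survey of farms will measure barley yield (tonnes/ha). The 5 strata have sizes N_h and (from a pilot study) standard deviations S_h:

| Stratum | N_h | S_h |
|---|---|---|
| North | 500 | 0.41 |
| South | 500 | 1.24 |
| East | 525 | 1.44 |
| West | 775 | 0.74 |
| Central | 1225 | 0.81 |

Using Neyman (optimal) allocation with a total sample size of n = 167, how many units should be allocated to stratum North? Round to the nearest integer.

Neyman allocation: n_h = n · N_h S_h / Σ N_i S_i, with n = 167.
  stratum North: N_h·S_h = 500·0.41 = 205.00
  stratum South: N_h·S_h = 500·1.24 = 620.00
  stratum East: N_h·S_h = 525·1.44 = 756.00
  stratum West: N_h·S_h = 775·0.74 = 573.50
  stratum Central: N_h·S_h = 1225·0.81 = 992.25
Σ N_h S_h = 3146.75
n for stratum North = 167·205.00/3146.75 = 10.879 → 11

11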